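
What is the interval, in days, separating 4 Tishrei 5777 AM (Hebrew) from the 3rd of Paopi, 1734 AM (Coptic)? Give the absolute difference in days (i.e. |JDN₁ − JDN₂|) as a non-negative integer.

372

JDN of the first date = 2457668.
JDN of the second date = 2458040.
|2458040 − 2457668| = 372.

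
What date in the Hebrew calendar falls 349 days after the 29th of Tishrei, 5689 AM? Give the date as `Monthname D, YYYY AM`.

Elul 22, 5689 AM

The starting date is JDN 2425533; 2425533 + 349 = 2425882.
JDN 2425882 corresponds to Elul 22, 5689 AM.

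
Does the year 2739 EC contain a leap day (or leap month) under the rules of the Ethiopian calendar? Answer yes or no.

2739 mod 4 = 3; in the Ethiopian calendar a year is leap when year mod 4 = 3, so it is a leap year.

yes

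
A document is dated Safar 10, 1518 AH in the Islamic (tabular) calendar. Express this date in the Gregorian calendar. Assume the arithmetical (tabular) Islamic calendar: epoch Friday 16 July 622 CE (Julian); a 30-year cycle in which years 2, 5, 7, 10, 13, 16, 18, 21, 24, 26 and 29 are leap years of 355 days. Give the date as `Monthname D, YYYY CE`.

Both dates share Julian Day Number 2486053; in the Gregorian calendar that is 24 June 2094 CE.

June 24, 2094 CE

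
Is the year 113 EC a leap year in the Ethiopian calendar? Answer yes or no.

no

113 mod 4 = 1; in the Ethiopian calendar a year is leap when year mod 4 = 3, so it is a common year.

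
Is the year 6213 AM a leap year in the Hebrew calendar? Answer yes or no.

yes

Hebrew year 6213 is year 19 of its 19-year Metonic cycle; leap years are at positions 3, 6, 8, 11, 14, 17, 19, so it is a leap year (13 months).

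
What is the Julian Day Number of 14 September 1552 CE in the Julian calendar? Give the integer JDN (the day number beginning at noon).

2288183

Equivalently 24 September 1552 (proleptic Gregorian).
JDN 2299161 is 15 October 1582 CE (Gregorian); the target day is −10978 days from there, so JDN = 2288183.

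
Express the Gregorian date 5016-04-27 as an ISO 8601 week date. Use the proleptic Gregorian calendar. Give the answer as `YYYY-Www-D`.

The weekday is Saturday (ISO weekday 6).
That Saturday belongs to ISO week 17 of ISO year 5016.

5016-W17-6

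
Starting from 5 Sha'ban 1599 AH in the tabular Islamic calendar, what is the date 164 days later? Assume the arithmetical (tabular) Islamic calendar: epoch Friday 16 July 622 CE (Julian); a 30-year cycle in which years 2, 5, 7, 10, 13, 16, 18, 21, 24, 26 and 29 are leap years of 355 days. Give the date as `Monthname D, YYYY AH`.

Counting 164 days forward from JDN 2514929 reaches JDN 2515093, which is Muharram 22, 1600 AH.

Muharram 22, 1600 AH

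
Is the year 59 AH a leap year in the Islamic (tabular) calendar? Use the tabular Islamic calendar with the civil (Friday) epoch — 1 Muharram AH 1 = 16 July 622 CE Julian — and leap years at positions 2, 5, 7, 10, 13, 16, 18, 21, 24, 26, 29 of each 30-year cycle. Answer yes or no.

Year 59 AH is year 29 of its 30-year cycle; leap positions are 2, 5, 7, 10, 13, 16, 18, 21, 24, 26, 29, so it is a leap year (355 days).

yes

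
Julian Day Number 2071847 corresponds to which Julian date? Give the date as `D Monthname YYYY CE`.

29 May 960 CE

JDN 2071847 is 3 June 960 in the proleptic Gregorian calendar.
In the Julian calendar that day is 29 May 960 CE.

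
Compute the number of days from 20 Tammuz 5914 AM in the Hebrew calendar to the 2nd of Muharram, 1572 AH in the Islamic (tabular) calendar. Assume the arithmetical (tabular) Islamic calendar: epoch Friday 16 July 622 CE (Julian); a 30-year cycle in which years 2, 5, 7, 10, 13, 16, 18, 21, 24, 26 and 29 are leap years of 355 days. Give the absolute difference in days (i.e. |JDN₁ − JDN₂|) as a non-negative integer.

JDN of the first date = 2507975.
JDN of the second date = 2505151.
|2505151 − 2507975| = 2824.

2824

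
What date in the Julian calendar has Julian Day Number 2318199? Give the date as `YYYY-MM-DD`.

JDN 2318199 is 29 November 1634 in the Gregorian calendar.
In the Julian calendar that day is 1634-11-19.

1634-11-19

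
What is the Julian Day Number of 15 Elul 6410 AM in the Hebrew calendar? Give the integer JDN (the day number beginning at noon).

In the Gregorian calendar the same day is 4 September 2650.
JDN 2400001 is 17 November 1858 CE (Gregorian), MJD 0; the target day is +289198 days from there, so JDN = 2689199.

2689199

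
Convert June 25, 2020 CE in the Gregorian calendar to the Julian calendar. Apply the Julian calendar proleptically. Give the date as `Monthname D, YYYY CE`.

The Julian–Gregorian offset here is 13 days (Julian trailing).
25 June 2020 Gregorian − 13 days → 12 June 2020 Julian.

June 12, 2020 CE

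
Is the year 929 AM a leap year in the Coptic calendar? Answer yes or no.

no

929 mod 4 = 1; in the Coptic calendar a year is leap when year mod 4 = 3, so it is a common year.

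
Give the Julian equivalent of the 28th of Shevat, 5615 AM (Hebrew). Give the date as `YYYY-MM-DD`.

1855-02-04

Both dates share Julian Day Number 2398631; in the Julian calendar that is 4 February 1855 CE.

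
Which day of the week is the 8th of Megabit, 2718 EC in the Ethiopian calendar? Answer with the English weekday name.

Tuesday

In the Gregorian calendar this is 23 March 2726 (JDN 2716792).
JDN 2716792 mod 7 = 1, and JDN 0 was a Monday, so this is a Tuesday.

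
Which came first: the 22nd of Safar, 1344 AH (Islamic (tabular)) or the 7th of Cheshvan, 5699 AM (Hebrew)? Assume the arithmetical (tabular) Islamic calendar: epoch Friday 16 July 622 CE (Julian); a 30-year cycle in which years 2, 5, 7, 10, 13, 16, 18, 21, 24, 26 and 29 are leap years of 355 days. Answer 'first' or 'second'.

Converting both to JDN: 2424405 vs 2429204; the smaller is the first.

first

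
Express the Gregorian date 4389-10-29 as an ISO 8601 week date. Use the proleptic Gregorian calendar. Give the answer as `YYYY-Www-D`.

4389-W43-7

The weekday is Sunday (ISO weekday 7).
That Sunday belongs to ISO week 43 of ISO year 4389.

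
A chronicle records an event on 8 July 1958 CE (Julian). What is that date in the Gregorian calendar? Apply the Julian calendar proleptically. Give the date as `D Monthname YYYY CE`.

21 July 1958 CE

For dates in this range the Gregorian date is 13 days ahead of the Julian.
8 July 1958 Julian + 13 days → 21 July 1958 Gregorian.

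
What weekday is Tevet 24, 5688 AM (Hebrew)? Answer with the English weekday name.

Tuesday

This is JDN 2425263 (17 January 1928 Gregorian).
Since JDN mod 7 = 1 (0 = Monday), the day is Tuesday.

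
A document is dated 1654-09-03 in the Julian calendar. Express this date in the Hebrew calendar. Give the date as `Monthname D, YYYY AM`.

Both dates share Julian Day Number 2325427; in the Hebrew calendar that is 2 Tishrei 5415 AM.

Tishrei 2, 5415 AM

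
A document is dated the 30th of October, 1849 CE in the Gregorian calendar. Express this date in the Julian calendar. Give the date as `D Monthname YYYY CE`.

The Julian–Gregorian offset here is 12 days (Julian trailing).
30 October 1849 Gregorian − 12 days → 18 October 1849 Julian.

18 October 1849 CE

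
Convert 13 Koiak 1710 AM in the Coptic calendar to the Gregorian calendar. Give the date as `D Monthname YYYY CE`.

22 December 1993 CE

Julian Day Number of the source date = 2449344.
Converting JDN 2449344 to the Gregorian calendar gives 22 December 1993 CE.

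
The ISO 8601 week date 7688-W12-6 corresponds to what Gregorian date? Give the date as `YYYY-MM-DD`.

ISO week 1 of 7688 is the week containing the first Thursday of 7688.
Week 12, day 6 (Saturday) lands on 7688-03-20.

7688-03-20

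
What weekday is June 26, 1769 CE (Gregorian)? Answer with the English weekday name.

Monday

2367351 ≡ 0 (mod 7); counting from Monday = 0 gives Monday.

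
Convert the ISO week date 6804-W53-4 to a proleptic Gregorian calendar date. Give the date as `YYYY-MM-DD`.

ISO week 1 of 6804 is the week containing the first Thursday of 6804.
Week 53, day 4 (Thursday) lands on 6804-12-30.

6804-12-30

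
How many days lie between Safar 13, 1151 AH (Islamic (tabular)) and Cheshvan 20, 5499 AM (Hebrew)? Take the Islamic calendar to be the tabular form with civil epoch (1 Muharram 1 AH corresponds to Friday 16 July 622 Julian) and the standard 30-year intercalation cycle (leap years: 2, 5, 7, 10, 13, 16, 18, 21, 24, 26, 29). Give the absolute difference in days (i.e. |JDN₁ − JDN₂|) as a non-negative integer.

First date → JDN 2356004; second date → JDN 2356158.
The interval is |2356004 − 2356158| = 154 days.

154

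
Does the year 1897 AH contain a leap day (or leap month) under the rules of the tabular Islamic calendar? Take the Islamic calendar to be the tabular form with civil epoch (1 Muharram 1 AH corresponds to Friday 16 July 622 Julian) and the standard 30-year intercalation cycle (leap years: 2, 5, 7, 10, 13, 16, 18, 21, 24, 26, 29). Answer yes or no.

Year 1897 AH is year 7 of its 30-year cycle; leap positions are 2, 5, 7, 10, 13, 16, 18, 21, 24, 26, 29, so it is a leap year (355 days).

yes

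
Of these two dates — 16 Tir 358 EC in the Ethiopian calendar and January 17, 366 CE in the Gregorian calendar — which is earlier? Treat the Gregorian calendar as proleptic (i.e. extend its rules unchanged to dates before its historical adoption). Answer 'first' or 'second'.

first

First date → JDN 1854750; second date → JDN 1854755.
JDN 1854750 < JDN 1854755, so the first date is earlier.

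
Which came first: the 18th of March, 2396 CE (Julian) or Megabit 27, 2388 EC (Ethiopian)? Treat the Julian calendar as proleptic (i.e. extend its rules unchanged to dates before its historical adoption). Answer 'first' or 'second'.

The two dates have Julian Day Numbers 2596274 and 2596279 respectively.
Since 2596274 < 2596279, the first date comes first.

first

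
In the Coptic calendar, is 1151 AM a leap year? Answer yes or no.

yes

1151 mod 4 = 3; in the Coptic calendar a year is leap when year mod 4 = 3, so it is a leap year.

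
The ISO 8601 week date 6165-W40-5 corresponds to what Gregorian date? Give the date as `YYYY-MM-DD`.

6165-10-04

ISO week 1 of 6165 is the week containing the first Thursday of 6165.
Week 40, day 5 (Friday) lands on 6165-10-04.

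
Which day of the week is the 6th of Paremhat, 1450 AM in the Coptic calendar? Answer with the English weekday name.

Saturday

This is JDN 2354462 (13 March 1734 Gregorian).
2354462 ≡ 5 (mod 7); counting from Monday = 0 gives Saturday.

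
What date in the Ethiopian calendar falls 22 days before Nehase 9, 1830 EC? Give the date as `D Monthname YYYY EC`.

17 Hamle 1830 EC

Counting 22 days back from JDN 2392601 reaches JDN 2392579, which is 17 Hamle 1830 EC.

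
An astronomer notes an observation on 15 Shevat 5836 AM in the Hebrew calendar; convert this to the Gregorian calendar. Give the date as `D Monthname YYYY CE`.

20 January 2076 CE

Both dates share Julian Day Number 2479323; in the Gregorian calendar that is 20 January 2076 CE.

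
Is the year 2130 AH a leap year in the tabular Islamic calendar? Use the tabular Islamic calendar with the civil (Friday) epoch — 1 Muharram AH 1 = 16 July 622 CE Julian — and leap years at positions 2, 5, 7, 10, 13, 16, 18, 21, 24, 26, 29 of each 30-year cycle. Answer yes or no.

Year 2130 AH is year 30 of its 30-year cycle; leap positions are 2, 5, 7, 10, 13, 16, 18, 21, 24, 26, 29, so it is a common year (354 days).

no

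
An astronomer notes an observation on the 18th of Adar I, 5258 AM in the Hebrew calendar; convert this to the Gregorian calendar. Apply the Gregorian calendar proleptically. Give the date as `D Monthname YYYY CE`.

19 February 1498 CE

Both dates share Julian Day Number 2268243; in the Gregorian calendar that is 19 February 1498 CE.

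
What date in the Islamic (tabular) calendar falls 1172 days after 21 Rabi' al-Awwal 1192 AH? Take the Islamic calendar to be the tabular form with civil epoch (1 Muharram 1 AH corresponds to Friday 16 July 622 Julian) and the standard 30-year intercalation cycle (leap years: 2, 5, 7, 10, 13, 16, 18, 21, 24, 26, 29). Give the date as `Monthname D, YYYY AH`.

Rajab 12, 1195 AH

The starting date is JDN 2370570; 2370570 + 1172 = 2371742.
JDN 2371742 corresponds to Rajab 12, 1195 AH.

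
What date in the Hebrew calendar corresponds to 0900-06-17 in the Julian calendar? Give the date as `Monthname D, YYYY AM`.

Julian Day Number of the source date = 2049951.
Converting JDN 2049951 to the Hebrew calendar gives 17 Tammuz 4660 AM.

Tammuz 17, 4660 AM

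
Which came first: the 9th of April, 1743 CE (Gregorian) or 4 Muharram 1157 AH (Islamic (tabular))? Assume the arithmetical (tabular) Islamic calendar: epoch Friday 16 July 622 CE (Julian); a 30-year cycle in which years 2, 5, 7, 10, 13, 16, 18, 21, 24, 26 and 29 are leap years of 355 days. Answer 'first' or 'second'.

first

First date → JDN 2357776; second date → JDN 2358091.
JDN 2357776 < JDN 2358091, so the first date is earlier.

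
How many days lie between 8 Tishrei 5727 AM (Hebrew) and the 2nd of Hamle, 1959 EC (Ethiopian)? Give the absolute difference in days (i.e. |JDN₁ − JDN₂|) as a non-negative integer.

JDN of the first date = 2439391.
JDN of the second date = 2439681.
|2439681 − 2439391| = 290.

290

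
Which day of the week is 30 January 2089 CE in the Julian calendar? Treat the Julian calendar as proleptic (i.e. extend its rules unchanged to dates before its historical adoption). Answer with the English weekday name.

Saturday

Equivalently 12 February 2089 Gregorian, JDN 2484095.
JDN 2484095 mod 7 = 5, and JDN 0 was a Monday, so this is a Saturday.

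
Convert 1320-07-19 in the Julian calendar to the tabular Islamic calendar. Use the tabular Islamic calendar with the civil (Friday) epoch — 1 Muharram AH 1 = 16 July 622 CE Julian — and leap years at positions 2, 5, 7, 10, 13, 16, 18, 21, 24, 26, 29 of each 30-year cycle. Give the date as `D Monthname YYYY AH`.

11 Jumada al-Thani 720 AH

Both dates share Julian Day Number 2203388; in the tabular Islamic calendar that is 11 Jumada al-Thani 720 AH.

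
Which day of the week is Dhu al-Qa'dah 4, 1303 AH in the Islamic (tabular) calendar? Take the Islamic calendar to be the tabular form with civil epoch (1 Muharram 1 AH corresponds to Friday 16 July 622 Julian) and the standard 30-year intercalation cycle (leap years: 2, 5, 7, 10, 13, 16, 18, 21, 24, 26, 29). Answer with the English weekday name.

In the Gregorian calendar this is 4 August 1886 (JDN 2410123).
JDN 2410123 mod 7 = 2, and JDN 0 was a Monday, so this is a Wednesday.

Wednesday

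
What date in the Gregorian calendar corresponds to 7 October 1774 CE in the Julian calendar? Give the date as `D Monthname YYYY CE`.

At this point the Julian calendar is 11 days behind the Gregorian.
7 October 1774 Julian + 11 days → 18 October 1774 Gregorian.

18 October 1774 CE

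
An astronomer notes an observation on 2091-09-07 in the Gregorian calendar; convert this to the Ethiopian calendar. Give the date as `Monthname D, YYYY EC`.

Both dates share Julian Day Number 2485032; in the Ethiopian calendar that is 2 Pagume 2083 EC.

Pagume 2, 2083 EC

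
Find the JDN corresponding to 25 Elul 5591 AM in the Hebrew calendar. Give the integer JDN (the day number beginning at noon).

2390064

In the Gregorian calendar the same day is 3 September 1831.
JDN 2451545 is 1 January 2000 CE (Gregorian); the target day is −61481 days from there, so JDN = 2390064.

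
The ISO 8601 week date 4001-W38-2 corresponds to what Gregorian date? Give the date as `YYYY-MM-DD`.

4001-09-18

ISO week 1 of 4001 is the week containing the first Thursday of 4001.
Week 38, day 2 (Tuesday) lands on 4001-09-18.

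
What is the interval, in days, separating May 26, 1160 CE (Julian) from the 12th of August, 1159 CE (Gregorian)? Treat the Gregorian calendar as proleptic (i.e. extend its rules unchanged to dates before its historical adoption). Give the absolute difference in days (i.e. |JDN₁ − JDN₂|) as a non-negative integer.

295

First date → JDN 2144894; second date → JDN 2144599.
The interval is |2144894 − 2144599| = 295 days.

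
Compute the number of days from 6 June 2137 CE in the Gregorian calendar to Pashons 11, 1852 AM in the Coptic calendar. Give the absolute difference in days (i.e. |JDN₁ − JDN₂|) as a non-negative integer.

382

JDN of the first date = 2501740.
JDN of the second date = 2501358.
|2501358 − 2501740| = 382.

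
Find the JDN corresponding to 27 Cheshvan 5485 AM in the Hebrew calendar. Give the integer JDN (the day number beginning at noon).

2351055

Equivalently 13 November 1724 (Gregorian).
JDN 2299161 is 15 October 1582 CE (Gregorian); the target day is +51894 days from there, so JDN = 2351055.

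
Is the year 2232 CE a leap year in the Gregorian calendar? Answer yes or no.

yes

2232 is divisible by 4 and not by 100, so it is a leap year.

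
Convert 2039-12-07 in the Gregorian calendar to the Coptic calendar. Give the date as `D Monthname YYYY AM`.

27 Hathor 1756 AM

Both dates share Julian Day Number 2466130; in the Coptic calendar that is 27 Hathor 1756 AM.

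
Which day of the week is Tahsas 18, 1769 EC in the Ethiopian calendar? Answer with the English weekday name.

In the Gregorian calendar this is 25 December 1776 (JDN 2370090).
Since JDN mod 7 = 2 (0 = Monday), the day is Wednesday.

Wednesday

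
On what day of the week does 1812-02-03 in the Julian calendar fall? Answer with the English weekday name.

Equivalently 15 February 1812 Gregorian, JDN 2382924.
2382924 ≡ 5 (mod 7); counting from Monday = 0 gives Saturday.

Saturday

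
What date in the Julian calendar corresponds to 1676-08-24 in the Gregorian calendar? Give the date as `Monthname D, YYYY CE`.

For dates in this range the Gregorian date is 10 days ahead of the Julian.
24 August 1676 Gregorian − 10 days → 14 August 1676 Julian.

August 14, 1676 CE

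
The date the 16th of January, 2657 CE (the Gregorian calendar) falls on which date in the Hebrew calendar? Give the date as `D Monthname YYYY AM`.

Julian Day Number of the source date = 2691525.
Converting JDN 2691525 to the Hebrew calendar gives 9 Shevat 6417 AM.

9 Shevat 6417 AM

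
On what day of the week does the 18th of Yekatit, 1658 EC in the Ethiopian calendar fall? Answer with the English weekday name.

Monday

Equivalently 22 February 1666 Gregorian, JDN 2329607.
2329607 ≡ 0 (mod 7); counting from Monday = 0 gives Monday.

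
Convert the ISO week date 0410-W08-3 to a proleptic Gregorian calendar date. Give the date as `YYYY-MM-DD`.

ISO week 1 of 410 is the week containing the first Thursday of 410.
Week 8, day 3 (Wednesday) lands on 0410-02-24.

0410-02-24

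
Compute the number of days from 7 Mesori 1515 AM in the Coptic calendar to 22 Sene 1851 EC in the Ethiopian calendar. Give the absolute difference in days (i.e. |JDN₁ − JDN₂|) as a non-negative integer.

21870

JDN of the first date = 2378354.
JDN of the second date = 2400224.
|2400224 − 2378354| = 21870.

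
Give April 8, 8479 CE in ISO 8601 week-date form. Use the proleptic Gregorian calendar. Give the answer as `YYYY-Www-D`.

The weekday is Saturday (ISO weekday 6).
That Saturday belongs to ISO week 14 of ISO year 8479.

8479-W14-6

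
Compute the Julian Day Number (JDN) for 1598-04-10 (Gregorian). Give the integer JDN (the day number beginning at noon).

2304817

JDN 2299161 is 15 October 1582 CE (Gregorian); the target day is +5656 days from there, so JDN = 2304817.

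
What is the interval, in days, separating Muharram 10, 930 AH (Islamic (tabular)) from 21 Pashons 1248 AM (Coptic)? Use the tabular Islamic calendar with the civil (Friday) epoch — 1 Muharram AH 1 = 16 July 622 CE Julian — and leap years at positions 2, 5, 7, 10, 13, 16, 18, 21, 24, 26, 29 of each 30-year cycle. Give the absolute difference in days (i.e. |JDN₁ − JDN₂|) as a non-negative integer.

First date → JDN 2277656; second date → JDN 2280757.
The interval is |2277656 − 2280757| = 3101 days.

3101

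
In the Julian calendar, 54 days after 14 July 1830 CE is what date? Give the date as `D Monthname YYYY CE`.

6 September 1830 CE

The starting date is JDN 2389660; 2389660 + 54 = 2389714.
JDN 2389714 corresponds to 6 September 1830 CE.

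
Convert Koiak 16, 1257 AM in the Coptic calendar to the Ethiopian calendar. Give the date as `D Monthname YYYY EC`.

Julian Day Number of the source date = 2283889.
Converting JDN 2283889 to the Ethiopian calendar gives 16 Tahsas 1533 EC.

16 Tahsas 1533 EC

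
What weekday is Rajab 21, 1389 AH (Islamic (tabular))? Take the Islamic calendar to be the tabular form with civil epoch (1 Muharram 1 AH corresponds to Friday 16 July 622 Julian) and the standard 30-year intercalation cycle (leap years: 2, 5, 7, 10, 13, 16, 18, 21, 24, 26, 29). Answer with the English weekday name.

Equivalently 3 October 1969 Gregorian, JDN 2440498.
2440498 ≡ 4 (mod 7); counting from Monday = 0 gives Friday.

Friday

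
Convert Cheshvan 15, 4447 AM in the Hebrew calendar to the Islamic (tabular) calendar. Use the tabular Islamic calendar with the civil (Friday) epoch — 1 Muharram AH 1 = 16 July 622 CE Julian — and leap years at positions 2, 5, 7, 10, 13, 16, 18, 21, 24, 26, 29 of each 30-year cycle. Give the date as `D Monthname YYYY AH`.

The source date corresponds to 10 November 686 in the proleptic Gregorian calendar (JDN 1971930).
That day falls on 14 Rabi' al-Thani 67 AH in the tabular Islamic calendar.

14 Rabi' al-Thani 67 AH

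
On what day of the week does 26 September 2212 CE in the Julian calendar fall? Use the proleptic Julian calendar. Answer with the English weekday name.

Equivalently 11 October 2212 Gregorian, JDN 2529260.
2529260 ≡ 6 (mod 7); counting from Monday = 0 gives Sunday.

Sunday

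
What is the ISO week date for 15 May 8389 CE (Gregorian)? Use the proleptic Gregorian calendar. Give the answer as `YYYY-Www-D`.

8389-W20-1

The weekday is Monday (ISO weekday 1).
That Monday belongs to ISO week 20 of ISO year 8389.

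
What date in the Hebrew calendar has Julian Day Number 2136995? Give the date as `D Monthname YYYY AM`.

JDN 2136995 is 17 October 1138 in the proleptic Gregorian calendar.
In the Hebrew calendar that day is 3 Cheshvan 4899 AM.

3 Cheshvan 4899 AM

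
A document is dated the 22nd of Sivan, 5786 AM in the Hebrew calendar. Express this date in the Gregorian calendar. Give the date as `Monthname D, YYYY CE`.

Both dates share Julian Day Number 2461199; in the Gregorian calendar that is 7 June 2026 CE.

June 7, 2026 CE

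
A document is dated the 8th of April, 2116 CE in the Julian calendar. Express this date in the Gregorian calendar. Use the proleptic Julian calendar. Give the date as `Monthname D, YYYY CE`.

For dates in this range the Gregorian date is 14 days ahead of the Julian.
8 April 2116 Julian + 14 days → 22 April 2116 Gregorian.

April 22, 2116 CE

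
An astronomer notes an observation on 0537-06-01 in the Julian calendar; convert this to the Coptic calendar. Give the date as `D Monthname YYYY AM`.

The source date corresponds to 3 June 537 in the proleptic Gregorian calendar (JDN 1917349).
That day falls on 7 Paoni 253 AM in the Coptic calendar.

7 Paoni 253 AM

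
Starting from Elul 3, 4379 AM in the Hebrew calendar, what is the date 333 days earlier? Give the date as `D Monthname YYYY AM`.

The starting date is JDN 1947378; 1947378 − 333 = 1947045.
JDN 1947045 corresponds to 25 Elul 4378 AM.

25 Elul 4378 AM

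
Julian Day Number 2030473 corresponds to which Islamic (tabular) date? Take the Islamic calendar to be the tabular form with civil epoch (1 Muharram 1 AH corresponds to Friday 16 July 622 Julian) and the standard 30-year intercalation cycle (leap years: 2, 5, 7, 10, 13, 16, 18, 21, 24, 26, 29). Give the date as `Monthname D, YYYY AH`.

The proleptic Gregorian equivalent of JDN 2030473 is 22 February 847.
In the tabular Islamic calendar that day is Jumada al-Thani 27, 232 AH.

Jumada al-Thani 27, 232 AH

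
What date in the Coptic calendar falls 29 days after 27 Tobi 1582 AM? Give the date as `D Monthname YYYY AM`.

26 Meshir 1582 AM

JDN of 27 Tobi 1582 AM = 2402636.
2402636 + 29 = 2402665.
JDN 2402665 in the Coptic calendar is 26 Meshir 1582 AM.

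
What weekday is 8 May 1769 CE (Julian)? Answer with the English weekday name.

Friday

Equivalently 19 May 1769 Gregorian, JDN 2367313.
Since JDN mod 7 = 4 (0 = Monday), the day is Friday.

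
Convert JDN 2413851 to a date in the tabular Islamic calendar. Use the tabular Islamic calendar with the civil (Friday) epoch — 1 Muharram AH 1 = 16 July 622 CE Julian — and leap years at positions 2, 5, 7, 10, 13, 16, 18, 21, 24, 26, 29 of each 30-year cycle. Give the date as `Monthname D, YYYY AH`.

Jumada al-Awwal 11, 1314 AH

JDN 2413851 is 18 October 1896 in the Gregorian calendar.
In the tabular Islamic calendar that day is Jumada al-Awwal 11, 1314 AH.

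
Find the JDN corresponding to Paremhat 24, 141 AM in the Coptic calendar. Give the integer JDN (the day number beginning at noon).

1876368

In the proleptic Gregorian calendar the same day is 21 March 425.
JDN 2400001 is 17 November 1858 CE (Gregorian), MJD 0; the target day is −523633 days from there, so JDN = 1876368.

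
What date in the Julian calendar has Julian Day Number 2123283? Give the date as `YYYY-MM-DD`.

1101-03-26

JDN 2123283 is 2 April 1101 in the proleptic Gregorian calendar.
In the Julian calendar that day is 1101-03-26.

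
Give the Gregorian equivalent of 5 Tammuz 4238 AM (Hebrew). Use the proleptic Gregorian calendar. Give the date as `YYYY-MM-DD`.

Julian Day Number of the source date = 1895820.
Converting JDN 1895820 to the Gregorian calendar gives 23 June 478 CE.

0478-06-23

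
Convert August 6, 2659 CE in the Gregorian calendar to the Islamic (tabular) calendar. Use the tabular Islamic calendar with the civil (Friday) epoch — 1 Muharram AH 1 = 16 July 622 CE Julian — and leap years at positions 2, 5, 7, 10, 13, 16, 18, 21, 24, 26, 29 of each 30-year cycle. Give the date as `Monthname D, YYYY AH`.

Both dates share Julian Day Number 2692457; in the tabular Islamic calendar that is 25 Rajab 2100 AH.

Rajab 25, 2100 AH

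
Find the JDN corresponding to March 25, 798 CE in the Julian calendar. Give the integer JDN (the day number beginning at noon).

In the proleptic Gregorian calendar the same day is 29 March 798.
JDN 2299161 is 15 October 1582 CE (Gregorian); the target day is −286550 days from there, so JDN = 2012611.

2012611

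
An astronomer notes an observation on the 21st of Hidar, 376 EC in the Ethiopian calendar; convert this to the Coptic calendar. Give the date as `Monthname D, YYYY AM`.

Hathor 21, 100 AM

Julian Day Number of the source date = 1861270.
Converting JDN 1861270 to the Coptic calendar gives 21 Hathor 100 AM.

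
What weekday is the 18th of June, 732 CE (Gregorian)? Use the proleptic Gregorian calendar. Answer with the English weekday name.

Saturday

JDN 1988586 mod 7 = 5, and JDN 0 was a Monday, so this is a Saturday.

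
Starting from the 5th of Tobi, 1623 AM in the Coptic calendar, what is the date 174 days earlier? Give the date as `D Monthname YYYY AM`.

16 Epip 1622 AM

The starting date is JDN 2417589; 2417589 − 174 = 2417415.
JDN 2417415 corresponds to 16 Epip 1622 AM.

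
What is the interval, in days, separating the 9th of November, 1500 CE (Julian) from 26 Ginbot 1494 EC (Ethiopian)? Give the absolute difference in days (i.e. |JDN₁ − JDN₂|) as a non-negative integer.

558

JDN of the first date = 2269246.
JDN of the second date = 2269804.
|2269804 − 2269246| = 558.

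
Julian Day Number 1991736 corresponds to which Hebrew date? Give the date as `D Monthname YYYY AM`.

JDN 1991736 is 1 February 741 in the proleptic Gregorian calendar.
In the Hebrew calendar that day is 6 Adar I 4501 AM.

6 Adar I 4501 AM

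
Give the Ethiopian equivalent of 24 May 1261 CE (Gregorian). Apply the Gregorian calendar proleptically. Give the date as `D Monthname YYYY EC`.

Julian Day Number of the source date = 2181775.
Converting JDN 2181775 to the Ethiopian calendar gives 22 Ginbot 1253 EC.

22 Ginbot 1253 EC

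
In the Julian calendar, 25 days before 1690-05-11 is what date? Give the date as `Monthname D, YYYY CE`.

JDN of 1690-05-11 = 2338461.
2338461 − 25 = 2338436.
JDN 2338436 in the Julian calendar is April 16, 1690 CE.

April 16, 1690 CE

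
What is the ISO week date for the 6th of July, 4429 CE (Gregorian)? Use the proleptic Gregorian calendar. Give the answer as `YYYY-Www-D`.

The weekday is Friday (ISO weekday 5).
That Friday belongs to ISO week 27 of ISO year 4429.

4429-W27-5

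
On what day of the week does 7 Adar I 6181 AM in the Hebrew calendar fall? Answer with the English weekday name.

Tuesday

Equivalently 9 February 2421 Gregorian, JDN 2605352.
2605352 ≡ 1 (mod 7); counting from Monday = 0 gives Tuesday.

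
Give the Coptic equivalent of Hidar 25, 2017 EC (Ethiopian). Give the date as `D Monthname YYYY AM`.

The source date corresponds to 4 December 2024 in the Gregorian calendar (JDN 2460649).
That day falls on 25 Hathor 1741 AM in the Coptic calendar.

25 Hathor 1741 AM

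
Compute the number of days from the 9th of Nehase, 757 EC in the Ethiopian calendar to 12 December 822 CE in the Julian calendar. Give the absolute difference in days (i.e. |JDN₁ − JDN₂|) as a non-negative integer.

JDN of the first date = 2000688.
JDN of the second date = 2021639.
|2021639 − 2000688| = 20951.

20951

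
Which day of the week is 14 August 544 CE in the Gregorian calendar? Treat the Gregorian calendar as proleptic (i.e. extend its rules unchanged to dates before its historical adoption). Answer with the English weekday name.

Since JDN mod 7 = 4 (0 = Monday), the day is Friday.

Friday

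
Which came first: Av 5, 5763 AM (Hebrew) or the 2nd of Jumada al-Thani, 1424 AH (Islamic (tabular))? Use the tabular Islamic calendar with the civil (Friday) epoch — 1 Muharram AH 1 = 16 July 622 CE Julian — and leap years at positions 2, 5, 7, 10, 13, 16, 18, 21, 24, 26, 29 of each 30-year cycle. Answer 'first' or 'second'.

second

First date → JDN 2452855; second date → JDN 2452853.
JDN 2452853 < JDN 2452855, so the second date is earlier.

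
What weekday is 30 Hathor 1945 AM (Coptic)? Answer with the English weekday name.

Thursday

In the Gregorian calendar this is 11 December 2228 (JDN 2535165).
2535165 ≡ 3 (mod 7); counting from Monday = 0 gives Thursday.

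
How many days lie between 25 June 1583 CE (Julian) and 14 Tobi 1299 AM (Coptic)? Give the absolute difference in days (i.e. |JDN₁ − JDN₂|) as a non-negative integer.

JDN of the first date = 2299424.
JDN of the second date = 2299257.
|2299257 − 2299424| = 167.

167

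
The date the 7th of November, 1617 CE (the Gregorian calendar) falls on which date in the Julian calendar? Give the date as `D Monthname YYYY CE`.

28 October 1617 CE

For dates in this range the Gregorian date is 10 days ahead of the Julian.
7 November 1617 Gregorian − 10 days → 28 October 1617 Julian.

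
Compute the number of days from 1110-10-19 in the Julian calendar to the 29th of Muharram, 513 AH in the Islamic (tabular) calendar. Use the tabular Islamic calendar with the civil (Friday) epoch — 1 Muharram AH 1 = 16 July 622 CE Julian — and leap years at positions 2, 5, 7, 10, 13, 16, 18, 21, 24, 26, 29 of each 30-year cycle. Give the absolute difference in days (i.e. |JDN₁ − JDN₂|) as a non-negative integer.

3127

JDN of the first date = 2126777.
JDN of the second date = 2129904.
|2129904 − 2126777| = 3127.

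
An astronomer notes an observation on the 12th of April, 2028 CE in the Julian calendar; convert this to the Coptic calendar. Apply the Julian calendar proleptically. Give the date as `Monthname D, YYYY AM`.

Parmouti 17, 1744 AM

Julian Day Number of the source date = 2461887.
Converting JDN 2461887 to the Coptic calendar gives 17 Parmouti 1744 AM.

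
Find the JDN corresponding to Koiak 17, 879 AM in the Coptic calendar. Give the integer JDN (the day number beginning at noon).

In the proleptic Gregorian calendar the same day is 20 December 1162.
JDN 2299161 is 15 October 1582 CE (Gregorian); the target day is −153336 days from there, so JDN = 2145825.

2145825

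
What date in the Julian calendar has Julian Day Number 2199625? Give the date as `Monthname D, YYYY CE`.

The proleptic Gregorian equivalent of JDN 2199625 is 8 April 1310.
In the Julian calendar that day is March 31, 1310 CE.

March 31, 1310 CE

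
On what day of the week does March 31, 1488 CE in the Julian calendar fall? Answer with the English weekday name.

Monday

This is JDN 2264640 (9 April 1488 Gregorian).
2264640 ≡ 0 (mod 7); counting from Monday = 0 gives Monday.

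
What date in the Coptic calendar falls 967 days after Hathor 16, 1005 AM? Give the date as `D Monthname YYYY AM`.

13 Epip 1007 AM

The starting date is JDN 2191816; 2191816 + 967 = 2192783.
JDN 2192783 corresponds to 13 Epip 1007 AM.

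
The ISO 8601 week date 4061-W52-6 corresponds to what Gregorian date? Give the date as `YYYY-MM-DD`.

4061-12-31

ISO week 1 of 4061 is the week containing the first Thursday of 4061.
Week 52, day 6 (Saturday) lands on 4061-12-31.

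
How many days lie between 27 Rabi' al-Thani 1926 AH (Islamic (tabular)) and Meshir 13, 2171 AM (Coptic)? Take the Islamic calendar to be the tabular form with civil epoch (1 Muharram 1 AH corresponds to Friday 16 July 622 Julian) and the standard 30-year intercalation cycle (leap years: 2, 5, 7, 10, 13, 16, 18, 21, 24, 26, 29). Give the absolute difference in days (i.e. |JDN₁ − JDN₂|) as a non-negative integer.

JDN of the first date = 2630711.
JDN of the second date = 2617784.
|2617784 − 2630711| = 12927.

12927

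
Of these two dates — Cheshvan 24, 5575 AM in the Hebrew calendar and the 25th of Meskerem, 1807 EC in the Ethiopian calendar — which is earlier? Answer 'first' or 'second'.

The two dates have Julian Day Numbers 2383920 and 2383886 respectively.
Since 2383886 < 2383920, the second date comes first.

second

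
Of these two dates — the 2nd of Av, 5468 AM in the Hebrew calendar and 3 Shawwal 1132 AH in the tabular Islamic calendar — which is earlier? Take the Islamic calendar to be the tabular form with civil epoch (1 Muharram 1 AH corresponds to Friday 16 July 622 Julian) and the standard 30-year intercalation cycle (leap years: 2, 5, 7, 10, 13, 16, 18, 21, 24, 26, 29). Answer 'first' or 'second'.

First date → JDN 2345094; second date → JDN 2349497.
JDN 2345094 < JDN 2349497, so the first date is earlier.

first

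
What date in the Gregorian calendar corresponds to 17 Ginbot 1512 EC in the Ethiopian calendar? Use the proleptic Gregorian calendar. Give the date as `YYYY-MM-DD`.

1520-05-22

Both dates share Julian Day Number 2276370; in the Gregorian calendar that is 22 May 1520 CE.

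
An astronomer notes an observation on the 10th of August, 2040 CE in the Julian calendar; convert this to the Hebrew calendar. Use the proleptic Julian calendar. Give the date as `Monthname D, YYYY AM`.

Elul 14, 5800 AM

Both dates share Julian Day Number 2466390; in the Hebrew calendar that is 14 Elul 5800 AM.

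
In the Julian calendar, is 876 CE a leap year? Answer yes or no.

876 mod 4 = 0, so it is a leap year in the Julian calendar.

yes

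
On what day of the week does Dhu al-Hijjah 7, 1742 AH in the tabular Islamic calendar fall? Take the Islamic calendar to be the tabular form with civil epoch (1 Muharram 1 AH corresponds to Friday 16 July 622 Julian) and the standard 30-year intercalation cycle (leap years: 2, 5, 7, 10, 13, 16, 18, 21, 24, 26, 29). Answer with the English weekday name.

Sunday

This is JDN 2565723 (11 August 2312 Gregorian).
2565723 ≡ 6 (mod 7); counting from Monday = 0 gives Sunday.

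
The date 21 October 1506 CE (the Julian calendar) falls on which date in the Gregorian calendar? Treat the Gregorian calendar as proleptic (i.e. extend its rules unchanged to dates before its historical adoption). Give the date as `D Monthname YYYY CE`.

The Julian–Gregorian offset here is 10 days (Julian trailing).
21 October 1506 Julian + 10 days → 31 October 1506 Gregorian.

31 October 1506 CE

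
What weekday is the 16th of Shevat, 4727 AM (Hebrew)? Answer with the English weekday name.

Equivalently 3 February 967 Gregorian, JDN 2074283.
2074283 ≡ 1 (mod 7); counting from Monday = 0 gives Tuesday.

Tuesday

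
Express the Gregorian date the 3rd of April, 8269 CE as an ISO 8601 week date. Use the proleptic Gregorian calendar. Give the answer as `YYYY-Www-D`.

8269-W13-6

The weekday is Saturday (ISO weekday 6).
That Saturday belongs to ISO week 13 of ISO year 8269.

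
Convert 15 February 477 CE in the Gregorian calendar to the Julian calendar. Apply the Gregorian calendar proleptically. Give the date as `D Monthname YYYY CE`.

14 February 477 CE

The Julian–Gregorian offset here is 1 day (Julian trailing).
15 February 477 Gregorian − 1 day → 14 February 477 Julian.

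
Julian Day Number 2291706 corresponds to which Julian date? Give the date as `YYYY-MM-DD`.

The proleptic Gregorian equivalent of JDN 2291706 is 18 May 1562.
In the Julian calendar that day is 1562-05-08.

1562-05-08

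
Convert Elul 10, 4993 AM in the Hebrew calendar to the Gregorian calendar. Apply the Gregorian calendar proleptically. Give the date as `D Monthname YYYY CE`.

24 August 1233 CE

Julian Day Number of the source date = 2171640.
Converting JDN 2171640 to the Gregorian calendar gives 24 August 1233 CE.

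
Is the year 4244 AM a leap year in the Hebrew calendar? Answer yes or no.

no

Hebrew year 4244 is year 7 of its 19-year Metonic cycle; leap years are at positions 3, 6, 8, 11, 14, 17, 19, so it is a common year (12 months).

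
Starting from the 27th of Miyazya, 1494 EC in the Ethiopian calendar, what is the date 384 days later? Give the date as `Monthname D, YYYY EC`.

Ginbot 16, 1495 EC

Counting 384 days forward from JDN 2269775 reaches JDN 2270159, which is Ginbot 16, 1495 EC.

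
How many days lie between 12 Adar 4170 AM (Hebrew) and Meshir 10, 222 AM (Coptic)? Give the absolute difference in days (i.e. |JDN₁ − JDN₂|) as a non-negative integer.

35036

JDN of the first date = 1870873.
JDN of the second date = 1905909.
|1905909 − 1870873| = 35036.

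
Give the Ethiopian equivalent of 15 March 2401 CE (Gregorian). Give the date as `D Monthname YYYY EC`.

Both dates share Julian Day Number 2598081; in the Ethiopian calendar that is 3 Megabit 2393 EC.

3 Megabit 2393 EC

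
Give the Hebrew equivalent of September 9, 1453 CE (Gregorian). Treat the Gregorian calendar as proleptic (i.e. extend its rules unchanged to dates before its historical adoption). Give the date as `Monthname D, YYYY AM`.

Julian Day Number of the source date = 2252009.
Converting JDN 2252009 to the Hebrew calendar gives 26 Elul 5213 AM.

Elul 26, 5213 AM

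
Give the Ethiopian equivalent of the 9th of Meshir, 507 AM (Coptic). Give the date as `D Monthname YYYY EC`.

Both dates share Julian Day Number 2010004; in the Ethiopian calendar that is 9 Yekatit 783 EC.

9 Yekatit 783 EC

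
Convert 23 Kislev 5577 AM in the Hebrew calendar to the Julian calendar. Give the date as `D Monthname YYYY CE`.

1 December 1816 CE

Both dates share Julian Day Number 2384687; in the Julian calendar that is 1 December 1816 CE.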